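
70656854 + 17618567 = 88275421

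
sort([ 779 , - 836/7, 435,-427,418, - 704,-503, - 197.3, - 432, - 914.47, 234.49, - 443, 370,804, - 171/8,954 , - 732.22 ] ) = [ - 914.47,-732.22, - 704, - 503, - 443, - 432, - 427, - 197.3, - 836/7, - 171/8,234.49,  370, 418,435, 779, 804, 954]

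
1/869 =1/869=0.00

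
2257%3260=2257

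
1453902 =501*2902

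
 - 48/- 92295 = 16/30765 = 0.00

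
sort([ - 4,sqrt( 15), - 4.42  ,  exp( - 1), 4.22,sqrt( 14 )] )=[ - 4.42,-4, exp ( - 1),sqrt( 14 ), sqrt(15 ),4.22]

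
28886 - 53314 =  - 24428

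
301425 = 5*60285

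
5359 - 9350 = -3991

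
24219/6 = 4036 + 1/2 = 4036.50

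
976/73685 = 976/73685=0.01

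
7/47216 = 7/47216=0.00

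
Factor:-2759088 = -2^4* 3^1*47^1*1223^1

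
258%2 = 0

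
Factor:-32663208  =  -2^3* 3^1 * 1360967^1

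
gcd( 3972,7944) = 3972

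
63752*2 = 127504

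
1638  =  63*26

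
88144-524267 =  - 436123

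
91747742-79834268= 11913474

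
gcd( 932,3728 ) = 932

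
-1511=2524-4035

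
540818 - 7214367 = - 6673549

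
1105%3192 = 1105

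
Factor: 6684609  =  3^1*199^1 *11197^1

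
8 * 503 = 4024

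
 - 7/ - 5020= 7/5020 = 0.00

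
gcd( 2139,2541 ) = 3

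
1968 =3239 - 1271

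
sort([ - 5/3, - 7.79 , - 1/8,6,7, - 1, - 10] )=[ - 10,-7.79 , - 5/3, - 1, - 1/8, 6, 7]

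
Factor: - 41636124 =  - 2^2*3^2  *  241^1*4799^1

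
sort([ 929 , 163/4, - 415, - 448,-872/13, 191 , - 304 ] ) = [ - 448, - 415, - 304, - 872/13,163/4,191,929]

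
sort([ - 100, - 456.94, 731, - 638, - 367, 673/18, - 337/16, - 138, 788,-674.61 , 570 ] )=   [ - 674.61,- 638, - 456.94,  -  367, - 138,-100,-337/16, 673/18, 570, 731, 788 ] 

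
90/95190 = 3/3173=0.00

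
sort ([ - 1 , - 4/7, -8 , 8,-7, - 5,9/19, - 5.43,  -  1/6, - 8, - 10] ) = [ - 10, - 8, - 8,-7, - 5.43,- 5, - 1, - 4/7, - 1/6, 9/19,8 ]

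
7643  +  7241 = 14884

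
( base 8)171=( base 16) 79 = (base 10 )121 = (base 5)441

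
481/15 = 481/15 =32.07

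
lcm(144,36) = 144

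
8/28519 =8/28519 = 0.00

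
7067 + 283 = 7350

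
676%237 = 202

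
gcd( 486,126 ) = 18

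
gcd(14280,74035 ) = 85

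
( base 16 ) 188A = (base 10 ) 6282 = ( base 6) 45030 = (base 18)1170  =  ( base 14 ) 240A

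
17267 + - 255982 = -238715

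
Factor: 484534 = 2^1*17^1*14251^1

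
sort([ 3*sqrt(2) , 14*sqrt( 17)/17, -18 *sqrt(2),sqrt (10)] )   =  [ - 18*  sqrt(2),sqrt(10),14*sqrt( 17)/17, 3*sqrt(2) ]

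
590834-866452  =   - 275618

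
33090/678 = 48 + 91/113 = 48.81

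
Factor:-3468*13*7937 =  - 2^2*3^1*13^1*17^2*7937^1 = - 357831708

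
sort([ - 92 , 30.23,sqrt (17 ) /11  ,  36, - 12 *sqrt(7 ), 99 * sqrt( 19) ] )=[ - 92, - 12*sqrt( 7),sqrt ( 17)/11,30.23, 36, 99*sqrt(19 )] 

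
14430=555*26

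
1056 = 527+529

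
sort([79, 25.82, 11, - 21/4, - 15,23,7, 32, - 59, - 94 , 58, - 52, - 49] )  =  [ - 94, - 59,- 52, - 49, - 15, - 21/4, 7,  11,  23, 25.82, 32,58, 79 ] 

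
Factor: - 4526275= - 5^2*13^1  *  19^1*733^1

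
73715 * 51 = 3759465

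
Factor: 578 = 2^1*17^2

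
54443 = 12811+41632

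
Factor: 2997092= 2^2 * 7^1*29^1*3691^1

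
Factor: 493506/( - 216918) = - 703/309 = - 3^( - 1)*19^1*37^1*103^( - 1 )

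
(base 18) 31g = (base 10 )1006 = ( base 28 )17Q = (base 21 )25j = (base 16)3ee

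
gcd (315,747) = 9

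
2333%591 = 560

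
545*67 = 36515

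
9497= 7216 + 2281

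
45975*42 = 1930950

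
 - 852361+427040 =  - 425321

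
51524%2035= 649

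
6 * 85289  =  511734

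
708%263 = 182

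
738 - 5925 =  - 5187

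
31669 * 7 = 221683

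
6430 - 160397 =-153967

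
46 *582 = 26772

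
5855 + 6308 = 12163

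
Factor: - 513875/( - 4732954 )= 2^( - 1)*5^3*4111^1 * 2366477^( - 1 ) 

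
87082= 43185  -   - 43897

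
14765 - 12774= 1991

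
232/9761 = 232/9761=0.02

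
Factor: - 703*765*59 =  - 31729905 = - 3^2*5^1*17^1*19^1*37^1*59^1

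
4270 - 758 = 3512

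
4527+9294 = 13821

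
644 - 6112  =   - 5468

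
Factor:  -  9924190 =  - 2^1 * 5^1*503^1*1973^1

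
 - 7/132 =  - 7/132=- 0.05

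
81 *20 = 1620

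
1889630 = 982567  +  907063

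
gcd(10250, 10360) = 10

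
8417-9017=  - 600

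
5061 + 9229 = 14290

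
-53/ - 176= 53/176   =  0.30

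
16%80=16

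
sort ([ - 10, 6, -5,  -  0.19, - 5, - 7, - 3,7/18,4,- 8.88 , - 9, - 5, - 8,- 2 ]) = [ - 10, - 9  , - 8.88, - 8, - 7,-5, - 5 , - 5,-3, - 2, - 0.19,7/18 , 4,6 ] 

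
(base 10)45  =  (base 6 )113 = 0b101101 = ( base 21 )23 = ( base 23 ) 1m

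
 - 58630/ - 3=19543 + 1/3 = 19543.33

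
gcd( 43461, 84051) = 99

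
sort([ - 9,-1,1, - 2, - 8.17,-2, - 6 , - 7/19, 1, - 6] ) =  [ - 9,-8.17,-6,-6,-2, - 2 , - 1,- 7/19, 1, 1 ] 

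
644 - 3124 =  - 2480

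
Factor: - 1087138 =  -2^1 * 13^1*41813^1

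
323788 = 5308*61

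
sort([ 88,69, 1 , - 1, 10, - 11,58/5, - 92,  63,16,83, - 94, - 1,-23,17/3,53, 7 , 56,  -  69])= [ - 94, - 92, - 69, - 23, - 11,- 1, - 1,1,17/3,7,10, 58/5, 16,53,56,63, 69,83, 88] 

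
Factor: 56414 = 2^1*67^1*421^1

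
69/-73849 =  - 69/73849 = -0.00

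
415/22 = 18  +  19/22 = 18.86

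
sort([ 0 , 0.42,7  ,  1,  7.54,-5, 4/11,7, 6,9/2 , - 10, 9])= [ - 10, - 5, 0, 4/11,  0.42,1 , 9/2,6, 7,7,7.54, 9 ]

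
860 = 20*43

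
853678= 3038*281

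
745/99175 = 149/19835 = 0.01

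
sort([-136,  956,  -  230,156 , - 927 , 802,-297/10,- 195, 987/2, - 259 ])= [-927,  -  259, - 230, - 195,-136, - 297/10, 156, 987/2,802, 956]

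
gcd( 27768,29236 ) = 4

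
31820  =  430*74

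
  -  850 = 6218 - 7068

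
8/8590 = 4/4295 = 0.00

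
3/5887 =3/5887 =0.00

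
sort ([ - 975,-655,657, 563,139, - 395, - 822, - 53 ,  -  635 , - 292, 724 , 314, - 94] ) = [ - 975 , - 822 , - 655, - 635,-395, -292 ,-94 ,-53 , 139,314 , 563 , 657,724] 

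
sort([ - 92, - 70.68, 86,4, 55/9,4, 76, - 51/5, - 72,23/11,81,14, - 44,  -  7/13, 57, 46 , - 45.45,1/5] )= [-92, - 72, - 70.68, - 45.45, - 44,-51/5, - 7/13,1/5, 23/11 , 4, 4, 55/9, 14,  46, 57, 76, 81, 86]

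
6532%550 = 482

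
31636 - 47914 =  - 16278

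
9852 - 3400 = 6452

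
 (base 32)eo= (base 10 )472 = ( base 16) 1D8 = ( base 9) 574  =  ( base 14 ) 25A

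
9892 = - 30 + 9922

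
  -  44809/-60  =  746 + 49/60 = 746.82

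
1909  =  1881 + 28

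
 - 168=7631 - 7799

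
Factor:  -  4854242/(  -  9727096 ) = 2^ ( - 2 )*23^1*281^(-1 ) * 4327^( - 1 )*105527^1= 2427121/4863548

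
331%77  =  23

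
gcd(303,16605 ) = 3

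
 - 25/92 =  - 25/92  =  - 0.27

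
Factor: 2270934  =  2^1*3^2*79^1*1597^1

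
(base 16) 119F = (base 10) 4511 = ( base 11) 3431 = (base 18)dgb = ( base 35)3NV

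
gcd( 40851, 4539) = 4539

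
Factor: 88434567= 3^2 *13^1* 61^1*12391^1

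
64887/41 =1582  +  25/41 = 1582.61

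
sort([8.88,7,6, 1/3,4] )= [ 1/3 , 4 , 6 , 7, 8.88]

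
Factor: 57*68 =2^2*3^1*17^1*19^1 = 3876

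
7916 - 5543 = 2373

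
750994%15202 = 6096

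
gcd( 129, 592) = 1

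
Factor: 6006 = 2^1*3^1*7^1*11^1 *13^1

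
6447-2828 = 3619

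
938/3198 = 469/1599= 0.29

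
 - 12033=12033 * ( - 1) 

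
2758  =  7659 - 4901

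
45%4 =1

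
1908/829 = 2 + 250/829   =  2.30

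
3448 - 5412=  - 1964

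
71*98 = 6958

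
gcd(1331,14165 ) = 1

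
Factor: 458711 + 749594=1208305 = 5^1*7^1*19^1*23^1 *79^1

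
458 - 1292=-834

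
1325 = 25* 53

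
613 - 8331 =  - 7718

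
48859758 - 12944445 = 35915313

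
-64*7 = -448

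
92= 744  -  652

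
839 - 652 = 187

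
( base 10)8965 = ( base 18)19C1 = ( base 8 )21405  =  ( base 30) 9sp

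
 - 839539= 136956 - 976495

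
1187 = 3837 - 2650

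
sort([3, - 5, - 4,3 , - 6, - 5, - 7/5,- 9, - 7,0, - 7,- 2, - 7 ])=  [ - 9,-7,-7, - 7, - 6, -5,-5, - 4,- 2,-7/5,0, 3,3] 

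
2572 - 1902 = 670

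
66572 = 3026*22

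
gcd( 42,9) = 3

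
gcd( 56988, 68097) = 3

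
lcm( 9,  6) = 18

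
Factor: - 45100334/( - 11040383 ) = 2^1*113^1*199559^1 * 11040383^( - 1) 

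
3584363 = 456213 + 3128150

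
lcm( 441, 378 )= 2646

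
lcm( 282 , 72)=3384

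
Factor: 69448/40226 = 34724/20113 =2^2 * 8681^1*20113^( - 1)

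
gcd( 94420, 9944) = 4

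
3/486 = 1/162 = 0.01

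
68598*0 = 0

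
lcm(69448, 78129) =625032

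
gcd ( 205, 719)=1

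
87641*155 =13584355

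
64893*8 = 519144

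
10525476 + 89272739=99798215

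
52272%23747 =4778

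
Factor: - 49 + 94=45 = 3^2*5^1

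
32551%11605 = 9341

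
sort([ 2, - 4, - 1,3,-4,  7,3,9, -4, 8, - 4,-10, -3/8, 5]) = [ - 10 , - 4,-4, - 4,-4,-1, - 3/8, 2, 3, 3, 5, 7, 8 , 9] 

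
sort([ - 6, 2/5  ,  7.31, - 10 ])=[ - 10, - 6, 2/5, 7.31 ]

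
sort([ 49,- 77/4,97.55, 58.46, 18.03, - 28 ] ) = [ - 28,-77/4, 18.03, 49, 58.46 , 97.55 ] 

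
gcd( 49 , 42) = 7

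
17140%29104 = 17140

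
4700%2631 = 2069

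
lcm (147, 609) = 4263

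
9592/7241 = 9592/7241 =1.32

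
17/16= 1 + 1/16=1.06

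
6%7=6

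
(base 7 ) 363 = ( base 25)7h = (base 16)C0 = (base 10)192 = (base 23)88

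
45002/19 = 45002/19 = 2368.53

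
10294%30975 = 10294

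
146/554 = 73/277 = 0.26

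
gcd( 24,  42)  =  6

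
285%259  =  26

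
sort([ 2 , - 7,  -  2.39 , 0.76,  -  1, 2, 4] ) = [ - 7, - 2.39, - 1,0.76, 2, 2,4] 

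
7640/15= 1528/3 = 509.33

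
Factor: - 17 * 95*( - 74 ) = 119510= 2^1*5^1*17^1*19^1 *37^1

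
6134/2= 3067 = 3067.00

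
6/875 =6/875 = 0.01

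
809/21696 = 809/21696 = 0.04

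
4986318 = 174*28657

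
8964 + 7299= 16263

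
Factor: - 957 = - 3^1*11^1*29^1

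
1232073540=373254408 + 858819132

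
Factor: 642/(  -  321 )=- 2^1 =- 2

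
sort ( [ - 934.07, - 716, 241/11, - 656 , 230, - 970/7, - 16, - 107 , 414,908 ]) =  [ - 934.07, - 716, - 656, - 970/7, - 107 , - 16, 241/11,230  ,  414,908 ] 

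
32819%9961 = 2936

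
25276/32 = 789 + 7/8= 789.88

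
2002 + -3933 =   -  1931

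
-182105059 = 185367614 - 367472673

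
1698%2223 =1698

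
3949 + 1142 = 5091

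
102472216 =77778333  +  24693883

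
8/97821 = 8/97821 = 0.00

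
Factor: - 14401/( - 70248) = 2^( - 3)*3^ ( - 1)* 2927^( - 1 )*14401^1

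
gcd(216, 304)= 8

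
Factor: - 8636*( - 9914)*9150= 783398331600 = 2^4*3^1*5^2*17^1*61^1*127^1*4957^1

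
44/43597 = 44/43597 = 0.00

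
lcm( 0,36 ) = 0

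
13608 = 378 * 36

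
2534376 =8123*312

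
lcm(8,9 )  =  72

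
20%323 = 20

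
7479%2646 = 2187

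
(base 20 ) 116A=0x2152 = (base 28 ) aoi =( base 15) 27DA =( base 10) 8530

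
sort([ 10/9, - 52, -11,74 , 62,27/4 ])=[ - 52, - 11,10/9,27/4, 62,74] 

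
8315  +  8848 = 17163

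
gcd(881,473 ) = 1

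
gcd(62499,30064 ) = 1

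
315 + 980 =1295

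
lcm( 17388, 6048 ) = 139104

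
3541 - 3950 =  - 409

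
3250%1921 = 1329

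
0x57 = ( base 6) 223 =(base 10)87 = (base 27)36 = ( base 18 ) 4f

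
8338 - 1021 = 7317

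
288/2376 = 4/33 = 0.12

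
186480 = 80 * 2331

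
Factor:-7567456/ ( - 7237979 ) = 2^5*7^(-1)*13^1 * 293^(- 1 ) *3529^( - 1)*18191^1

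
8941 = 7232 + 1709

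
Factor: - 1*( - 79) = 79 = 79^1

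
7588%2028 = 1504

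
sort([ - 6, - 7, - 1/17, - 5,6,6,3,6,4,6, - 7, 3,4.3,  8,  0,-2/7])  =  [ - 7, - 7, - 6 , - 5, -2/7  , - 1/17,0, 3,3,4, 4.3,6, 6, 6,  6, 8]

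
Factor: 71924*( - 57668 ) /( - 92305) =4147713232/92305= 2^4*5^( - 1 )*13^1*1109^1*17981^1*18461^(-1 )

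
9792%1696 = 1312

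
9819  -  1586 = 8233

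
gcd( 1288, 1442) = 14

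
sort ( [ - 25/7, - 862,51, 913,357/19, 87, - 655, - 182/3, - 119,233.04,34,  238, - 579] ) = [ - 862,  -  655, - 579, - 119, - 182/3, - 25/7,357/19,34,51,  87, 233.04,238, 913 ] 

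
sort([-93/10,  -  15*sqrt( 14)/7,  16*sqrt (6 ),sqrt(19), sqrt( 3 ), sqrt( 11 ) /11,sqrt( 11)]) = [ - 93/10, - 15 * sqrt( 14)/7,sqrt( 11)/11, sqrt( 3 ),sqrt( 11), sqrt( 19 ), 16 * sqrt( 6) ] 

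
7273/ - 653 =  - 7273/653 =- 11.14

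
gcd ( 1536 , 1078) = 2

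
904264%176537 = 21579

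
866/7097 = 866/7097 = 0.12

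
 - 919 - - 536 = - 383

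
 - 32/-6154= 16/3077 = 0.01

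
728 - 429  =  299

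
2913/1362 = 2 + 63/454 =2.14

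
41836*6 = 251016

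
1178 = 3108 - 1930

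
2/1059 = 2/1059=0.00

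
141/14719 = 141/14719 = 0.01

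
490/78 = 6 + 11/39 = 6.28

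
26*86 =2236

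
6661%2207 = 40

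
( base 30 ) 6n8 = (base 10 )6098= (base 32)5ui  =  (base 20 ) f4i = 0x17d2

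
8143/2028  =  8143/2028= 4.02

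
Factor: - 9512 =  - 2^3*29^1*41^1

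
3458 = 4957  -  1499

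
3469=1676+1793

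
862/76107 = 862/76107 =0.01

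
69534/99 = 702+4/11 = 702.36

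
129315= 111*1165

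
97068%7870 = 2628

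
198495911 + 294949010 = 493444921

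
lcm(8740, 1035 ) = 78660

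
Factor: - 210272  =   - 2^5*6571^1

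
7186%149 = 34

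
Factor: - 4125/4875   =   - 11^1*13^( - 1) = - 11/13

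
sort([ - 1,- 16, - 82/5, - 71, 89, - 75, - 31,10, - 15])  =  [  -  75, - 71,- 31,- 82/5, - 16,-15,-1, 10,89] 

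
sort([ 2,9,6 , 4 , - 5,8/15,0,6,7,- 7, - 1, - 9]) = [ - 9, - 7,-5, - 1,0,8/15,2,  4, 6, 6,7, 9 ]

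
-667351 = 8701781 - 9369132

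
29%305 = 29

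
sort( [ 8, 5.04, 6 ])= [5.04,6, 8] 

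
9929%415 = 384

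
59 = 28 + 31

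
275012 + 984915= 1259927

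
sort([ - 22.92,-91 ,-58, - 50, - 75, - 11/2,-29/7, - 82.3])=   [ - 91, - 82.3, - 75, - 58, - 50,  -  22.92, - 11/2,-29/7] 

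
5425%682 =651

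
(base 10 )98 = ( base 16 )62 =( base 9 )118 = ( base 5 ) 343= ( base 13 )77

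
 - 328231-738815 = -1067046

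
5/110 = 1/22 = 0.05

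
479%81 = 74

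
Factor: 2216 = 2^3*277^1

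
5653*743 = 4200179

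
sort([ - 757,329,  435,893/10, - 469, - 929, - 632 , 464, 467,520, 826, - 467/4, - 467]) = [ - 929, - 757,-632, - 469, - 467, - 467/4, 893/10,329,435,464 , 467,520, 826]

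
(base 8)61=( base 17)2F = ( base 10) 49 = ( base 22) 25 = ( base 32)1h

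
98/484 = 49/242 = 0.20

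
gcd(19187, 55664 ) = 7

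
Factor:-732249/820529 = -3^2*7^1*59^1 *197^1*421^( - 1 )*1949^( - 1) 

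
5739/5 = 5739/5 = 1147.80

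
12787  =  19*673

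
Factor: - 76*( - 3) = 228 =2^2* 3^1 * 19^1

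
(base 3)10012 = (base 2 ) 1010110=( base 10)86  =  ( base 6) 222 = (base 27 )35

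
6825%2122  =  459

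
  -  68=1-69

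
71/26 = 2+19/26=2.73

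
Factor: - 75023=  -13^1 * 29^1 * 199^1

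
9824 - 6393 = 3431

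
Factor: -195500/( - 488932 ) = 5^3 * 17^1 * 23^1*31^( - 1 )*3943^(  -  1 ) = 48875/122233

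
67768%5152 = 792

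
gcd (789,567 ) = 3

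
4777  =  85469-80692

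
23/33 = 23/33= 0.70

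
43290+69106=112396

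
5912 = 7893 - 1981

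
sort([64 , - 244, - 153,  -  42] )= [ - 244, - 153, - 42,64 ]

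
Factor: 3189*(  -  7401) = -3^2*1063^1*2467^1 = - 23601789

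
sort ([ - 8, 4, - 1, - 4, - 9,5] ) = [ - 9, - 8, - 4 , - 1, 4,  5]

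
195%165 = 30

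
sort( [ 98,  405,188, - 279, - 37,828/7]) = [  -  279,- 37,98,828/7,188, 405] 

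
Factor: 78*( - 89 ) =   -  6942 = - 2^1*3^1*13^1*89^1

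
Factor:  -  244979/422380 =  - 2^( - 2)*5^( - 1)*7^(-1) * 79^1*431^( - 1) * 443^1= - 34997/60340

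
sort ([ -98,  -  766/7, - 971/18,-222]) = [ - 222 ,-766/7, - 98,-971/18]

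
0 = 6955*0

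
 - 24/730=-1+353/365 = - 0.03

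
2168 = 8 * 271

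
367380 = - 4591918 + 4959298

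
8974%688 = 30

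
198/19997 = 198/19997 = 0.01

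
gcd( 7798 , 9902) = 2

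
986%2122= 986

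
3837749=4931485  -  1093736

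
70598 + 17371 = 87969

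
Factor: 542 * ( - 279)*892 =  - 2^3* 3^2*31^1*223^1*271^1 = -134886456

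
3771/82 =3771/82 = 45.99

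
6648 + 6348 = 12996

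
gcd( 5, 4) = 1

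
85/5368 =85/5368 = 0.02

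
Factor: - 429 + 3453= 3024 = 2^4  *3^3*7^1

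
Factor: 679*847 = 7^2*11^2*97^1 = 575113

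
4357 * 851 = 3707807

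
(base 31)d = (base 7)16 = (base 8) 15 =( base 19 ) D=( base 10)13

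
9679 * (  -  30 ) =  - 290370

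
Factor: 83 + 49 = 2^2*3^1*11^1 = 132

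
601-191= 410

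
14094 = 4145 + 9949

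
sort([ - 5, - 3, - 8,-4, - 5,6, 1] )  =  [ - 8, - 5, - 5, - 4, - 3 , 1, 6 ] 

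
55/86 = 55/86= 0.64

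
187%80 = 27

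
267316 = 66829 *4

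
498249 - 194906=303343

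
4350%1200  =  750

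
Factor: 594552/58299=2^3 * 7^1 * 3539^1 *19433^(- 1)  =  198184/19433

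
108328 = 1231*88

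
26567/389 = 68+115/389 =68.30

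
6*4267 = 25602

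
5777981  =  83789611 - 78011630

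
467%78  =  77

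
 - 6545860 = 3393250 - 9939110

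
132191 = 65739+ 66452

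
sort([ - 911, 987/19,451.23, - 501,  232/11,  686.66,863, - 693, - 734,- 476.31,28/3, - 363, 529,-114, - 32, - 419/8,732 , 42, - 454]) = [ -911,-734, - 693, - 501, - 476.31, - 454,  -  363,- 114,-419/8, - 32,  28/3,232/11  ,  42,987/19,451.23,529, 686.66, 732, 863]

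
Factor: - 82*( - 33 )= 2706 = 2^1 * 3^1 * 11^1*41^1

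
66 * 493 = 32538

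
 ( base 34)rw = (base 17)34f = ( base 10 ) 950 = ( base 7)2525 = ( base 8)1666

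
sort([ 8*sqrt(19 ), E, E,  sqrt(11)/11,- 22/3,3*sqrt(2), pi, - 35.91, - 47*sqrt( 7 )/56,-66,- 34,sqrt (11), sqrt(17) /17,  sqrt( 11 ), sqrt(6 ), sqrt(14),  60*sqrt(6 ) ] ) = [-66, - 35.91,-34, - 22/3, - 47*sqrt(7 )/56, sqrt (17) /17 , sqrt(11)/11, sqrt ( 6 ),  E,E,pi, sqrt(11 ),sqrt( 11), sqrt( 14 ),3*sqrt ( 2), 8*sqrt ( 19) , 60*sqrt( 6)]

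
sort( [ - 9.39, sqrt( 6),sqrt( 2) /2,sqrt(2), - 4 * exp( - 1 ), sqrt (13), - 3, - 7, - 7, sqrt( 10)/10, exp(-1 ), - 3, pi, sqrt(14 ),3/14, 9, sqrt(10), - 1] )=[ - 9.39,  -  7, - 7 , - 3, - 3, - 4*exp ( - 1), - 1,  3/14,sqrt(10 ) /10, exp( - 1),  sqrt (2)/2, sqrt( 2 ), sqrt( 6), pi, sqrt( 10 ), sqrt(13), sqrt(14 ), 9]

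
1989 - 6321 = -4332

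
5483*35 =191905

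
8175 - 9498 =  - 1323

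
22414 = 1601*14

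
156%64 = 28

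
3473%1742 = 1731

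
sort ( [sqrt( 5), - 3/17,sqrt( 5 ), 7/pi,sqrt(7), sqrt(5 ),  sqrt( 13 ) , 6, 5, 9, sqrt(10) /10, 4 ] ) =[ - 3/17,sqrt( 10 )/10, 7/pi, sqrt( 5), sqrt( 5),  sqrt( 5), sqrt( 7),sqrt( 13), 4, 5, 6,  9]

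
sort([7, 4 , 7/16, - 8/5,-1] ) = [ - 8/5 , - 1, 7/16, 4,7]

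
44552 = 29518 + 15034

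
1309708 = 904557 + 405151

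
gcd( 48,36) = 12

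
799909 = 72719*11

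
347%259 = 88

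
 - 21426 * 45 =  - 964170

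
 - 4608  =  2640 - 7248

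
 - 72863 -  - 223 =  -72640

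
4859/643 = 4859/643=7.56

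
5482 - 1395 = 4087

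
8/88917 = 8/88917=   0.00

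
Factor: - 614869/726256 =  - 2^( - 4 )*19^( - 1 )*109^1*2389^( - 1) * 5641^1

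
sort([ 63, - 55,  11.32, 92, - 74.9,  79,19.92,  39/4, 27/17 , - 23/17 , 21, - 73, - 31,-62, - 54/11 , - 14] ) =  [-74.9,- 73, - 62, - 55, - 31, - 14, - 54/11,  -  23/17, 27/17,39/4,  11.32,  19.92, 21, 63,  79, 92 ] 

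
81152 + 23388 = 104540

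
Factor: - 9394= - 2^1*7^1 * 11^1*61^1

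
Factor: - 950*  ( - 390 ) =2^2 * 3^1 * 5^3*13^1*19^1 = 370500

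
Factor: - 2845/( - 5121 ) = 5/9 = 3^ ( - 2)*5^1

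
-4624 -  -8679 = 4055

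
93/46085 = 93/46085 = 0.00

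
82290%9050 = 840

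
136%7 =3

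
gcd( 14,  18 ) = 2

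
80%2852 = 80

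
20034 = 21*954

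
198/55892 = 99/27946 = 0.00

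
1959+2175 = 4134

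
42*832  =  34944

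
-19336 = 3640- 22976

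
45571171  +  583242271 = 628813442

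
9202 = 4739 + 4463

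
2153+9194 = 11347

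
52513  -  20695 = 31818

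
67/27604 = 1/412 = 0.00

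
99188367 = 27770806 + 71417561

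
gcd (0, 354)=354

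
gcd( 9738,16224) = 6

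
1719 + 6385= 8104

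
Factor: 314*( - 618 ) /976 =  - 2^ ( - 2)*3^1*61^( - 1)*103^1*157^1 =- 48513/244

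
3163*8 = 25304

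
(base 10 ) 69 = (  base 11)63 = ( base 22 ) 33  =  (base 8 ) 105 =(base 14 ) 4d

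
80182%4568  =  2526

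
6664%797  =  288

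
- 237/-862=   237/862 = 0.27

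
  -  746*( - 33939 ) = 25318494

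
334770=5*66954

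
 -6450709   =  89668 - 6540377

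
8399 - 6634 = 1765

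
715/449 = 715/449 = 1.59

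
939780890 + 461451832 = 1401232722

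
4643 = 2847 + 1796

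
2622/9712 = 1311/4856 = 0.27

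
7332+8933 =16265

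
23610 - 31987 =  - 8377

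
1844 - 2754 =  - 910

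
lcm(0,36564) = 0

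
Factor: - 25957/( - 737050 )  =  2^( - 1)*5^( - 2) * 101^1*257^1*14741^( -1 )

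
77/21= 3+2/3 = 3.67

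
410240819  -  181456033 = 228784786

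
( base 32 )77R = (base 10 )7419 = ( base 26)ap9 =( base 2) 1110011111011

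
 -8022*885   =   - 7099470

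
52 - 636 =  - 584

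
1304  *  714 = 931056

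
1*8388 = 8388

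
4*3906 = 15624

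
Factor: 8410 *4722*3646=144790024920=2^3*3^1*5^1*29^2*787^1*1823^1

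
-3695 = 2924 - 6619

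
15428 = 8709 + 6719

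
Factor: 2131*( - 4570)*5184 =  -50485265280 = -2^7*3^4*5^1*457^1*2131^1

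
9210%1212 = 726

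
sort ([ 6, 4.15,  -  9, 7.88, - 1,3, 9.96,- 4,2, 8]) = [ - 9, - 4, - 1,2,3,4.15, 6, 7.88,8,9.96] 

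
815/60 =13 + 7/12 = 13.58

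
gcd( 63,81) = 9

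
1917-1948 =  - 31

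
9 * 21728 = 195552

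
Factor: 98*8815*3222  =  2^2*3^2*5^1 * 7^2*41^1*43^1 * 179^1 =2783389140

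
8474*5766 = 48861084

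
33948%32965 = 983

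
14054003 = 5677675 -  - 8376328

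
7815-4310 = 3505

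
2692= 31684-28992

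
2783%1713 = 1070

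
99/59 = 1+40/59 = 1.68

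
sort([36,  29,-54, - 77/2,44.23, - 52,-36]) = [ - 54,-52, - 77/2, - 36 , 29, 36,44.23]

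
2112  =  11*192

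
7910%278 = 126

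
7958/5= 7958/5   =  1591.60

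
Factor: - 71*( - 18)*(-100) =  - 2^3*3^2*5^2*71^1 =- 127800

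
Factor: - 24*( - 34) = 816 = 2^4*3^1 * 17^1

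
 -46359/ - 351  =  132 + 1/13 = 132.08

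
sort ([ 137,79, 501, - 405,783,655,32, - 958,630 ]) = [ - 958, - 405,32,79, 137 , 501,630,655, 783 ]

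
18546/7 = 2649  +  3/7 = 2649.43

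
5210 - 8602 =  - 3392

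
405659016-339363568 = 66295448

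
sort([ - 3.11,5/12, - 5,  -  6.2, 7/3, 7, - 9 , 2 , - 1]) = [ - 9 , - 6.2, - 5 , - 3.11, - 1,5/12, 2 , 7/3,7]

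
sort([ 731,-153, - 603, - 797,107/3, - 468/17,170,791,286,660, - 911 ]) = [ - 911, - 797, - 603, - 153,-468/17,107/3, 170,  286,660,731,791]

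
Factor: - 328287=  - 3^1 * 17^1 * 41^1*157^1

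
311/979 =311/979 =0.32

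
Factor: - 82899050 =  - 2^1*5^2*13^1*89^1 * 1433^1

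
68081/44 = 1547+13/44 = 1547.30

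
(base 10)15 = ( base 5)30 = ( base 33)F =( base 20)f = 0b1111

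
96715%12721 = 7668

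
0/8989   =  0 = 0.00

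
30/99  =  10/33 = 0.30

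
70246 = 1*70246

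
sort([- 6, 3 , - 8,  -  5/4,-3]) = [ - 8, - 6, -3,-5/4,3 ]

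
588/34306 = 294/17153 = 0.02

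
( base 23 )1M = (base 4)231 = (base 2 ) 101101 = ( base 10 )45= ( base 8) 55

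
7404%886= 316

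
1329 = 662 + 667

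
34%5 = 4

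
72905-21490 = 51415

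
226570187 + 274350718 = 500920905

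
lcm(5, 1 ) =5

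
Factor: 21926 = 2^1*19^1*577^1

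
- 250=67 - 317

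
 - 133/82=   -  133/82 = - 1.62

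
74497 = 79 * 943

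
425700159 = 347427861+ 78272298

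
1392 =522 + 870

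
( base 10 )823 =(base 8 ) 1467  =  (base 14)42b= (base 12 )587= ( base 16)337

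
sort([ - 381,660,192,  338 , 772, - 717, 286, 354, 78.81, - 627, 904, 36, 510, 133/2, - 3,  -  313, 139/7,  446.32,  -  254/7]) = [ - 717,-627, - 381, - 313, -254/7, - 3 , 139/7, 36,133/2, 78.81,  192,286, 338, 354, 446.32, 510,  660, 772 , 904] 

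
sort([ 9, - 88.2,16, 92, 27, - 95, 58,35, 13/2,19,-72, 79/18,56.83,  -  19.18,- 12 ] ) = [-95, - 88.2, - 72,-19.18 , - 12 , 79/18,13/2, 9, 16,19, 27,35,56.83, 58,92 ] 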